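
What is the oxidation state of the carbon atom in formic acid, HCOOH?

+2

Assign +1 per bond to O/N/halogen, −1 per bond to H or an electropositive element, and 0 per bond to carbon.
The carbon has one bond to H (-1), a double bond to O (2×+1 = +2), one bond to O (+1).
Oxidation state = -1 + 2 + 1 = +2.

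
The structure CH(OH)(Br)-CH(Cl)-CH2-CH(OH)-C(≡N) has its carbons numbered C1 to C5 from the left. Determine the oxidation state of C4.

0

Bonds to more-electronegative neighbours contribute +1 each, bonds to H or metals contribute −1 each, and C–C bonds contribute 0.
C4 has one bond to C (0), one bond to C (0), one bond to H (-1), one bond to O (+1).
Oxidation state = 0 + 0 − 1 + 1 = 0.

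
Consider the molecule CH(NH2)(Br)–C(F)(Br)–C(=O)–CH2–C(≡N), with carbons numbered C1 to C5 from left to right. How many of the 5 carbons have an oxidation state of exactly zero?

Tallying each carbon's bonds:
C1: 1C, 1H, 1N, 1Br → 0 − 1 + 1 + 1 = +1
C2: 2C, 1F, 1Br → 0 + 1 + 1 = +2
C3: 2C, 2O → 0 + 2 = +2
C4: 2C, 2H → 0 − 2 = -2
C5: 1C, 3N → 0 + 3 = +3
0 carbons meet the condition.

0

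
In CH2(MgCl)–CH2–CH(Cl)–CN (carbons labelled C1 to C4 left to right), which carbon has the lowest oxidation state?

C1

Tallying each carbon's bonds:
C1: 1C, 2H, 1Mg → 0 − 2 − 1 = -3
C2: 2C, 2H → 0 − 2 = -2
C3: 2C, 1H, 1Cl → 0 − 1 + 1 = 0
C4: 1C, 3N → 0 + 3 = +3
The most reduced carbon is C1 at -3.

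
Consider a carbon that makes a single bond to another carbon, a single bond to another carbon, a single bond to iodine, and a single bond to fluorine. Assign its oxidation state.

+2

The carbon has one bond to C (0), one bond to C (0), one bond to F (+1), one bond to I (+1).
Oxidation state = 0 + 0 + 1 + 1 = +2.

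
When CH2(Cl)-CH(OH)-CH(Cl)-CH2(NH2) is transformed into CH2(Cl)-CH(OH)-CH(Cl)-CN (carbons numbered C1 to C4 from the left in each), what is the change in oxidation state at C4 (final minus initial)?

+4

Before: C4 has 1 bond to C, 2 bonds to H, 1 bond to N → oxidation state -1.
After: C4 has 1 bond to C, 3 bonds to N → oxidation state +3.
Δ = +3 − (-1) = +4, so this is an oxidation at C4.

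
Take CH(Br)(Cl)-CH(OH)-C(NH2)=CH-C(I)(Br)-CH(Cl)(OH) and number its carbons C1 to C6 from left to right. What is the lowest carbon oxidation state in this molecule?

-1

Assign +1 per bond to O/N/halogen, −1 per bond to H or an electropositive element, and 0 per bond to carbon. Tallying each carbon:
C1: 1C, 1H, 1Cl, 1Br → 0 − 1 + 1 + 1 = +1
C2: 2C, 1H, 1O → 0 − 1 + 1 = 0
C3: 3C, 1N → 0 + 1 = +1
C4: 3C, 1H → 0 − 1 = -1
C5: 2C, 1Br, 1I → 0 + 1 + 1 = +2
C6: 1C, 1H, 1O, 1Cl → 0 − 1 + 1 + 1 = +1
The lowest value is -1.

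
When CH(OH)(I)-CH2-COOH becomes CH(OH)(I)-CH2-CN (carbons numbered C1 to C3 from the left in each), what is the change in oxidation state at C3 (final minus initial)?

Before: C3 has 1 bond to C, 3 bonds to O → oxidation state +3.
After: C3 has 1 bond to C, 3 bonds to N → oxidation state +3.
Δ = +3 − (+3) = 0, so no net redox change at C3.

0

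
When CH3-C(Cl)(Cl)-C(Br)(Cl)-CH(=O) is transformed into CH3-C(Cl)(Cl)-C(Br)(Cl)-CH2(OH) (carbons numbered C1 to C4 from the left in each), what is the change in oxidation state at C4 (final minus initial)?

-2

Before: C4 has 1 bond to C, 1 bond to H, 2 bonds to O → oxidation state +1.
After: C4 has 1 bond to C, 2 bonds to H, 1 bond to O → oxidation state -1.
Δ = -1 − (+1) = -2, so this is a reduction at C4.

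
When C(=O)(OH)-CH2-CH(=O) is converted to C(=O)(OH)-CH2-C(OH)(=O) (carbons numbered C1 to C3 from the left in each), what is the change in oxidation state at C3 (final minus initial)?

Before: C3 has 1 bond to C, 1 bond to H, 2 bonds to O → oxidation state +1.
After: C3 has 1 bond to C, 3 bonds to O → oxidation state +3.
Δ = +3 − (+1) = +2, so this is an oxidation at C3.

+2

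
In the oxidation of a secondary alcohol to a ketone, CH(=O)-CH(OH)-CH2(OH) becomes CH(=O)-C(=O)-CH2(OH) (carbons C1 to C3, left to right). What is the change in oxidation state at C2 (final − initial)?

Before: C2 has 2 bonds to C, 1 bond to H, 1 bond to O → oxidation state 0.
After: C2 has 2 bonds to C, 2 bonds to O → oxidation state +2.
Δ = +2 − (0) = +2, so this is an oxidation at C2.

+2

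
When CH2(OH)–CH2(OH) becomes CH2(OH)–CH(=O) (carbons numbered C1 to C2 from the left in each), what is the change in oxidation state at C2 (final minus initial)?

Before: C2 has 1 bond to C, 2 bonds to H, 1 bond to O → oxidation state -1.
After: C2 has 1 bond to C, 1 bond to H, 2 bonds to O → oxidation state +1.
Δ = +1 − (-1) = +2, so this is an oxidation at C2.

+2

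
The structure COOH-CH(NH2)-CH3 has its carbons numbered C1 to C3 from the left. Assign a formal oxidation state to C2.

0

Count +1 for every bond to an atom more electronegative than carbon and −1 for every bond to one less electronegative; C–C bonds are 0.
C2 has one bond to C (0), one bond to C (0), one bond to N (+1), one bond to H (-1).
Oxidation state = 0 + 0 + 1 − 1 = 0.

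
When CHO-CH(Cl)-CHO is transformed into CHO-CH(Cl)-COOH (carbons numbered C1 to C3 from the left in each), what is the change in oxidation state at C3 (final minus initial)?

Before: C3 has 1 bond to C, 1 bond to H, 2 bonds to O → oxidation state +1.
After: C3 has 1 bond to C, 3 bonds to O → oxidation state +3.
Δ = +3 − (+1) = +2, so this is an oxidation at C3.

+2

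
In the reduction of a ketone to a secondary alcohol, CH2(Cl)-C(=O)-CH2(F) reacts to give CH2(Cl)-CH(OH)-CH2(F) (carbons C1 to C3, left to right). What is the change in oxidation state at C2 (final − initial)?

-2

Before: C2 has 2 bonds to C, 2 bonds to O → oxidation state +2.
After: C2 has 2 bonds to C, 1 bond to H, 1 bond to O → oxidation state 0.
Δ = 0 − (+2) = -2, so this is a reduction at C2.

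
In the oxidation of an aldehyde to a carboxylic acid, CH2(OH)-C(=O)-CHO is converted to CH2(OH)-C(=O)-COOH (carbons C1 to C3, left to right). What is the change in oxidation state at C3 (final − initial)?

+2

Before: C3 has 1 bond to C, 1 bond to H, 2 bonds to O → oxidation state +1.
After: C3 has 1 bond to C, 3 bonds to O → oxidation state +3.
Δ = +3 − (+1) = +2, so this is an oxidation at C3.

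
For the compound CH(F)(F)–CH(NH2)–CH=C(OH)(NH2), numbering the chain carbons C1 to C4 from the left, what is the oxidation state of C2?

C2 has one bond to C (0), one bond to C (0), one bond to N (+1), one bond to H (-1).
Oxidation state = 0 + 0 + 1 − 1 = 0.

0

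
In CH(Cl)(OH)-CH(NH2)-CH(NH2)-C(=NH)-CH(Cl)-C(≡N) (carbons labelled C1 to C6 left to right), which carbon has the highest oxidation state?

Bonds to more-electronegative neighbours contribute +1 each, bonds to H or metals contribute −1 each, and C–C bonds contribute 0. Tallying each carbon:
C1: 1C, 1H, 1O, 1Cl → 0 − 1 + 1 + 1 = +1
C2: 2C, 1H, 1N → 0 − 1 + 1 = 0
C3: 2C, 1H, 1N → 0 − 1 + 1 = 0
C4: 2C, 2N → 0 + 2 = +2
C5: 2C, 1H, 1Cl → 0 − 1 + 1 = 0
C6: 1C, 3N → 0 + 3 = +3
The most oxidised carbon is C6 at +3.

C6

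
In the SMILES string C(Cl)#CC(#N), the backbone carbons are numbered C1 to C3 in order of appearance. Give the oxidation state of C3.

Bonds to more-electronegative neighbours contribute +1 each, bonds to H or metals contribute −1 each, and C–C bonds contribute 0.
C3 has one bond to C (0), a triple bond to N (3×+1 = +3).
Oxidation state = 0 + 3 = +3.

+3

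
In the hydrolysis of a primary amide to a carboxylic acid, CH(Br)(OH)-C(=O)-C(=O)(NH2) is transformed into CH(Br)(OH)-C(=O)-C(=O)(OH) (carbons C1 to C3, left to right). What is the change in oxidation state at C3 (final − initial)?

Before: C3 has 1 bond to C, 2 bonds to O, 1 bond to N → oxidation state +3.
After: C3 has 1 bond to C, 3 bonds to O → oxidation state +3.
Δ = +3 − (+3) = 0, so no net redox change at C3.

0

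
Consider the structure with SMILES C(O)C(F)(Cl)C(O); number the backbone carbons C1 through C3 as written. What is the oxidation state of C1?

C1 has one bond to C (0), one bond to H (-1), one bond to O (+1), one bond to H (-1).
Oxidation state = 0 − 1 + 1 − 1 = -1.

-1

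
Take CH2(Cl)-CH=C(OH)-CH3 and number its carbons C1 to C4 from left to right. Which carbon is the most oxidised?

C3

Bonds to more-electronegative neighbours contribute +1 each, bonds to H or metals contribute −1 each, and C–C bonds contribute 0. Tallying each carbon:
C1: 1C, 2H, 1Cl → 0 − 2 + 1 = -1
C2: 3C, 1H → 0 − 1 = -1
C3: 3C, 1O → 0 + 1 = +1
C4: 1C, 3H → 0 − 3 = -3
The most oxidised carbon is C3 at +1.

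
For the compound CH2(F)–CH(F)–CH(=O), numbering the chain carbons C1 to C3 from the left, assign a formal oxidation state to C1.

-1

Assign +1 per bond to O/N/halogen, −1 per bond to H or an electropositive element, and 0 per bond to carbon.
C1 has one bond to C (0), one bond to H (-1), one bond to F (+1), one bond to H (-1).
Oxidation state = 0 − 1 + 1 − 1 = -1.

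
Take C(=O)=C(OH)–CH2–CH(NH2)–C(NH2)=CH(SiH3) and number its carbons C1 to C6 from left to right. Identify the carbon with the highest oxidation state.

C1

Assign +1 per bond to O/N/halogen, −1 per bond to H or an electropositive element, and 0 per bond to carbon. Tallying each carbon:
C1: 2C, 2O → 0 + 2 = +2
C2: 3C, 1O → 0 + 1 = +1
C3: 2C, 2H → 0 − 2 = -2
C4: 2C, 1H, 1N → 0 − 1 + 1 = 0
C5: 3C, 1N → 0 + 1 = +1
C6: 2C, 1H, 1Si → 0 − 1 − 1 = -2
The most oxidised carbon is C1 at +2.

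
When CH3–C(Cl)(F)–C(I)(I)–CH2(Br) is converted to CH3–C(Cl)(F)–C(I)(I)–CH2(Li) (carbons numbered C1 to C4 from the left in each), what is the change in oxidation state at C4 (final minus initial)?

-2

Before: C4 has 1 bond to C, 2 bonds to H, 1 bond to Br → oxidation state -1.
After: C4 has 1 bond to C, 2 bonds to H, 1 bond to Li → oxidation state -3.
Δ = -3 − (-1) = -2, so this is a reduction at C4.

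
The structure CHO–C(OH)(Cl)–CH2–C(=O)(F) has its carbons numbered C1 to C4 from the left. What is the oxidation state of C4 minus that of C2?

C4: 1C, 2O, 1F → 0 + 2 + 1 = +3
C2: 2C, 1O, 1Cl → 0 + 1 + 1 = +2
Difference: +3 − (+2) = +1.

+1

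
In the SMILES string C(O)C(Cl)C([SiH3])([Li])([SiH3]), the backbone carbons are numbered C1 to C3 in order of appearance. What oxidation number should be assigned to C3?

C3 has one bond to C (0), one bond to Si (-1), one bond to Li (-1), one bond to Si (-1).
Oxidation state = 0 − 1 − 1 − 1 = -3.

-3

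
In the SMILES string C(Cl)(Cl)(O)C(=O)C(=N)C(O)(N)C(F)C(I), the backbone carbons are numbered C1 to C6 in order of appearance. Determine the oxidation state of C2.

C2 has one bond to C (0), one bond to C (0), a double bond to O (2×+1 = +2).
Oxidation state = 0 + 0 + 2 = +2.

+2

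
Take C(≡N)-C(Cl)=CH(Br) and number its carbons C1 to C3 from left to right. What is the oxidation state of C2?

C2 has one bond to C (0), a double bond to C (2×0 = 0), one bond to Cl (+1).
Oxidation state = 0 + 0 + 1 = +1.

+1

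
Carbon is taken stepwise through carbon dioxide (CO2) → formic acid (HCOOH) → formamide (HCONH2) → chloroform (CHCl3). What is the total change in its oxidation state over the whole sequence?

-2

Carbon oxidation states along the series — carbon dioxide: +4, formic acid: +2, formamide: +2, chloroform: +2.
Net change = +2 − (+4) = -2.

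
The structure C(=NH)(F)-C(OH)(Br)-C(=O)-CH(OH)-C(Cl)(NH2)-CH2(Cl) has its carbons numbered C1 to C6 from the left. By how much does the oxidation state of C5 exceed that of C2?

0

C5: 2C, 1N, 1Cl → 0 + 1 + 1 = +2
C2: 2C, 1O, 1Br → 0 + 1 + 1 = +2
Difference: +2 − (+2) = 0.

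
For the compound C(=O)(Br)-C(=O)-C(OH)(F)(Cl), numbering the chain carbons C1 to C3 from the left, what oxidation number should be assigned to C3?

Assign +1 per bond to O/N/halogen, −1 per bond to H or an electropositive element, and 0 per bond to carbon.
C3 has one bond to C (0), one bond to O (+1), one bond to F (+1), one bond to Cl (+1).
Oxidation state = 0 + 1 + 1 + 1 = +3.

+3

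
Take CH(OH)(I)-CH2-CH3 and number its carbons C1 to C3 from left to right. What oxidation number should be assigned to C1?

Count +1 for every bond to an atom more electronegative than carbon and −1 for every bond to one less electronegative; C–C bonds are 0.
C1 has one bond to C (0), one bond to O (+1), one bond to I (+1), one bond to H (-1).
Oxidation state = 0 + 1 + 1 − 1 = +1.

+1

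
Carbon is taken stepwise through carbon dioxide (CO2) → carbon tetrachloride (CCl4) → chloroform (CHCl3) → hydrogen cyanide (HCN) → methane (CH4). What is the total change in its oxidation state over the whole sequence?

-8

Carbon oxidation states along the series — carbon dioxide: +4, carbon tetrachloride: +4, chloroform: +2, hydrogen cyanide: +2, methane: -4.
Net change = -4 − (+4) = -8.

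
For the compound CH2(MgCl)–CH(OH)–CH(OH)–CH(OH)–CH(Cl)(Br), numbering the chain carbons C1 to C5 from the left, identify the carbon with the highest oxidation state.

C5

Tallying each carbon's bonds:
C1: 1C, 2H, 1Mg → 0 − 2 − 1 = -3
C2: 2C, 1H, 1O → 0 − 1 + 1 = 0
C3: 2C, 1H, 1O → 0 − 1 + 1 = 0
C4: 2C, 1H, 1O → 0 − 1 + 1 = 0
C5: 1C, 1H, 1Cl, 1Br → 0 − 1 + 1 + 1 = +1
The most oxidised carbon is C5 at +1.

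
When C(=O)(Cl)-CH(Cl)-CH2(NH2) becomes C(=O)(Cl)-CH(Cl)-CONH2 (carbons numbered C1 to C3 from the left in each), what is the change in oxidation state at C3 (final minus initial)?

Before: C3 has 1 bond to C, 2 bonds to H, 1 bond to N → oxidation state -1.
After: C3 has 1 bond to C, 2 bonds to O, 1 bond to N → oxidation state +3.
Δ = +3 − (-1) = +4, so this is an oxidation at C3.

+4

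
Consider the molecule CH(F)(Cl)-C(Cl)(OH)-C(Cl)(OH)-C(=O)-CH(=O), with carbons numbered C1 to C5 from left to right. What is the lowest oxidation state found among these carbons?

Each bond to a more electronegative atom (O, N, halogen) counts +1, each bond to a less electronegative atom (H, metal, B, Si) counts −1, and each C–C bond counts 0. Tallying each carbon:
C1: 1C, 1H, 1F, 1Cl → 0 − 1 + 1 + 1 = +1
C2: 2C, 1O, 1Cl → 0 + 1 + 1 = +2
C3: 2C, 1O, 1Cl → 0 + 1 + 1 = +2
C4: 2C, 2O → 0 + 2 = +2
C5: 1C, 1H, 2O → 0 − 1 + 2 = +1
The lowest value is +1.

+1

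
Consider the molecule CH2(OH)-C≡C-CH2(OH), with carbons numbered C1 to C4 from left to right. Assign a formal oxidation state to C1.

-1

C1 has one bond to C (0), one bond to O (+1), one bond to H (-1), one bond to H (-1).
Oxidation state = 0 + 1 − 1 − 1 = -1.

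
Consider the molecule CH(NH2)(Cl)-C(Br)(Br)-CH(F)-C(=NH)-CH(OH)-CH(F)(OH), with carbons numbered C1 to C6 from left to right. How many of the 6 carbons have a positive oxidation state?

4

Count +1 for every bond to an atom more electronegative than carbon and −1 for every bond to one less electronegative; C–C bonds are 0. Tallying each carbon:
C1: 1C, 1H, 1N, 1Cl → 0 − 1 + 1 + 1 = +1
C2: 2C, 2Br → 0 + 2 = +2
C3: 2C, 1H, 1F → 0 − 1 + 1 = 0
C4: 2C, 2N → 0 + 2 = +2
C5: 2C, 1H, 1O → 0 − 1 + 1 = 0
C6: 1C, 1H, 1O, 1F → 0 − 1 + 1 + 1 = +1
4 carbons (C1, C2, C4, C6) meet the condition.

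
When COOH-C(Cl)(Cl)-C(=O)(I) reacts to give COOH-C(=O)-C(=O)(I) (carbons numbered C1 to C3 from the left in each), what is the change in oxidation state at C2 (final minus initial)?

0

Before: C2 has 2 bonds to C, 2 bonds to Cl → oxidation state +2.
After: C2 has 2 bonds to C, 2 bonds to O → oxidation state +2.
Δ = +2 − (+2) = 0, so no net redox change at C2.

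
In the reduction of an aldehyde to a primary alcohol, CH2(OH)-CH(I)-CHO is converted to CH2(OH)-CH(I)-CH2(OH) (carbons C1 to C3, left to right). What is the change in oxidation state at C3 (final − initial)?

Before: C3 has 1 bond to C, 1 bond to H, 2 bonds to O → oxidation state +1.
After: C3 has 1 bond to C, 2 bonds to H, 1 bond to O → oxidation state -1.
Δ = -1 − (+1) = -2, so this is a reduction at C3.

-2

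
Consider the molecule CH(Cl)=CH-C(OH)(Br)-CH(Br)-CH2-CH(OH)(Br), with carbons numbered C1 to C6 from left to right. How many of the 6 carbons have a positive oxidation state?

Tallying each carbon's bonds:
C1: 2C, 1H, 1Cl → 0 − 1 + 1 = 0
C2: 3C, 1H → 0 − 1 = -1
C3: 2C, 1O, 1Br → 0 + 1 + 1 = +2
C4: 2C, 1H, 1Br → 0 − 1 + 1 = 0
C5: 2C, 2H → 0 − 2 = -2
C6: 1C, 1H, 1O, 1Br → 0 − 1 + 1 + 1 = +1
2 carbons (C3, C6) meet the condition.

2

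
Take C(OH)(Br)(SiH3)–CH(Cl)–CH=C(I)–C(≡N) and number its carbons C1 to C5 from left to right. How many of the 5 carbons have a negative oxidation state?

1

Bonds to more-electronegative neighbours contribute +1 each, bonds to H or metals contribute −1 each, and C–C bonds contribute 0. Tallying each carbon:
C1: 1C, 1O, 1Br, 1Si → 0 + 1 + 1 − 1 = +1
C2: 2C, 1H, 1Cl → 0 − 1 + 1 = 0
C3: 3C, 1H → 0 − 1 = -1
C4: 3C, 1I → 0 + 1 = +1
C5: 1C, 3N → 0 + 3 = +3
1 carbon (C3) meets the condition.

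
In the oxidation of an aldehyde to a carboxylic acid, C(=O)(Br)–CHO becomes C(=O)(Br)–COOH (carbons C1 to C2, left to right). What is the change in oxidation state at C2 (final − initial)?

+2

Before: C2 has 1 bond to C, 1 bond to H, 2 bonds to O → oxidation state +1.
After: C2 has 1 bond to C, 3 bonds to O → oxidation state +3.
Δ = +3 − (+1) = +2, so this is an oxidation at C2.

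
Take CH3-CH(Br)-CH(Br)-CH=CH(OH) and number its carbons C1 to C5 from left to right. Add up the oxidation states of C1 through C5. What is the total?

-4

Each bond to a more electronegative atom (O, N, halogen) counts +1, each bond to a less electronegative atom (H, metal, B, Si) counts −1, and each C–C bond counts 0. Tallying each carbon:
C1: 1C, 3H → 0 − 3 = -3
C2: 2C, 1H, 1Br → 0 − 1 + 1 = 0
C3: 2C, 1H, 1Br → 0 − 1 + 1 = 0
C4: 3C, 1H → 0 − 1 = -1
C5: 2C, 1H, 1O → 0 − 1 + 1 = 0
Sum = -3 + 0 + 0 − 1 + 0 = -4.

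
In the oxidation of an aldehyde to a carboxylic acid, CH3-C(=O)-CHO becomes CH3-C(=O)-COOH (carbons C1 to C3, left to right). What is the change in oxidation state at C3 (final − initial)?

Before: C3 has 1 bond to C, 1 bond to H, 2 bonds to O → oxidation state +1.
After: C3 has 1 bond to C, 3 bonds to O → oxidation state +3.
Δ = +3 − (+1) = +2, so this is an oxidation at C3.

+2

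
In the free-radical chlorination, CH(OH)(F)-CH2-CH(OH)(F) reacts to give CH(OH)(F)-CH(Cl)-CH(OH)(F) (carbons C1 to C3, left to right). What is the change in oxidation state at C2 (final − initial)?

Before: C2 has 2 bonds to C, 2 bonds to H → oxidation state -2.
After: C2 has 2 bonds to C, 1 bond to H, 1 bond to Cl → oxidation state 0.
Δ = 0 − (-2) = +2, so this is an oxidation at C2.

+2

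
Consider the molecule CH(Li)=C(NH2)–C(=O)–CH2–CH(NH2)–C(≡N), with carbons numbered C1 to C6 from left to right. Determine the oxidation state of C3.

Count +1 for every bond to an atom more electronegative than carbon and −1 for every bond to one less electronegative; C–C bonds are 0.
C3 has one bond to C (0), one bond to C (0), a double bond to O (2×+1 = +2).
Oxidation state = 0 + 0 + 2 = +2.

+2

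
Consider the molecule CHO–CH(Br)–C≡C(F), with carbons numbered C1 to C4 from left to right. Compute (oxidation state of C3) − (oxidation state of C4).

C3: 4C → 0 = 0
C4: 3C, 1F → 0 + 1 = +1
Difference: 0 − (+1) = -1.

-1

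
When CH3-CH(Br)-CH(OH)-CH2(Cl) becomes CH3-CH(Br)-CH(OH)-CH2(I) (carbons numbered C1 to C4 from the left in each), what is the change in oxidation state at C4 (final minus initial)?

0

Before: C4 has 1 bond to C, 2 bonds to H, 1 bond to Cl → oxidation state -1.
After: C4 has 1 bond to C, 2 bonds to H, 1 bond to I → oxidation state -1.
Δ = -1 − (-1) = 0, so no net redox change at C4.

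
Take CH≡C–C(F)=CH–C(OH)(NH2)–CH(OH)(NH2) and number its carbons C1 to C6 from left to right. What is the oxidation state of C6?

+1

Each bond to a more electronegative atom (O, N, halogen) counts +1, each bond to a less electronegative atom (H, metal, B, Si) counts −1, and each C–C bond counts 0.
C6 has one bond to C (0), one bond to O (+1), one bond to H (-1), one bond to N (+1).
Oxidation state = 0 + 1 − 1 + 1 = +1.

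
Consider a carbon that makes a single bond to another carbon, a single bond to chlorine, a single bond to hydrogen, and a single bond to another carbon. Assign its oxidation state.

The carbon has one bond to C (0), one bond to C (0), one bond to H (-1), one bond to Cl (+1).
Oxidation state = 0 + 0 − 1 + 1 = 0.

0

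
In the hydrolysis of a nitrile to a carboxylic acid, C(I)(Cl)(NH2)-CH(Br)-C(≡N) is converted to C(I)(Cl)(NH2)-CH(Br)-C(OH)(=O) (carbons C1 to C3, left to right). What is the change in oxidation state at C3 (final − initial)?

Before: C3 has 1 bond to C, 3 bonds to N → oxidation state +3.
After: C3 has 1 bond to C, 3 bonds to O → oxidation state +3.
Δ = +3 − (+3) = 0, so no net redox change at C3.

0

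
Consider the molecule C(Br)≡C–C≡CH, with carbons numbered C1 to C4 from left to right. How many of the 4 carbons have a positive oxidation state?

Count +1 for every bond to an atom more electronegative than carbon and −1 for every bond to one less electronegative; C–C bonds are 0. Tallying each carbon:
C1: 3C, 1Br → 0 + 1 = +1
C2: 4C → 0 = 0
C3: 4C → 0 = 0
C4: 3C, 1H → 0 − 1 = -1
1 carbon (C1) meets the condition.

1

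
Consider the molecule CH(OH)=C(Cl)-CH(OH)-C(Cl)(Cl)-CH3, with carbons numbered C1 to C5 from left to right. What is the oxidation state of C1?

0

C1 has a double bond to C (2×0 = 0), one bond to H (-1), one bond to O (+1).
Oxidation state = 0 − 1 + 1 = 0.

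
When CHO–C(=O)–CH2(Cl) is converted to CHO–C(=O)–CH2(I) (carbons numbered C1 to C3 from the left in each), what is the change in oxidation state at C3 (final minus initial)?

Before: C3 has 1 bond to C, 2 bonds to H, 1 bond to Cl → oxidation state -1.
After: C3 has 1 bond to C, 2 bonds to H, 1 bond to I → oxidation state -1.
Δ = -1 − (-1) = 0, so no net redox change at C3.

0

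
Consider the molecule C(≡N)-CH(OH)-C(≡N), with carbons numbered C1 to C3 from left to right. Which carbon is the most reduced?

C2

Each bond to a more electronegative atom (O, N, halogen) counts +1, each bond to a less electronegative atom (H, metal, B, Si) counts −1, and each C–C bond counts 0. Tallying each carbon:
C1: 1C, 3N → 0 + 3 = +3
C2: 2C, 1H, 1O → 0 − 1 + 1 = 0
C3: 1C, 3N → 0 + 3 = +3
The most reduced carbon is C2 at 0.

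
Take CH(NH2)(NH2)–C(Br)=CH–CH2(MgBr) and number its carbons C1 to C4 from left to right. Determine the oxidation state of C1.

+1

C1 has one bond to C (0), one bond to N (+1), one bond to H (-1), one bond to N (+1).
Oxidation state = 0 + 1 − 1 + 1 = +1.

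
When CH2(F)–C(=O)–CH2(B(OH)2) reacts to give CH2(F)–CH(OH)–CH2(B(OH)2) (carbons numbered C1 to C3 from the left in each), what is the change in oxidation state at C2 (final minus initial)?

-2

Before: C2 has 2 bonds to C, 2 bonds to O → oxidation state +2.
After: C2 has 2 bonds to C, 1 bond to H, 1 bond to O → oxidation state 0.
Δ = 0 − (+2) = -2, so this is a reduction at C2.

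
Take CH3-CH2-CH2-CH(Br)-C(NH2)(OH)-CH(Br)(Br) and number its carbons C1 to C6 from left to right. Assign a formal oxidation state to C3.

-2

Count +1 for every bond to an atom more electronegative than carbon and −1 for every bond to one less electronegative; C–C bonds are 0.
C3 has one bond to C (0), one bond to C (0), one bond to H (-1), one bond to H (-1).
Oxidation state = 0 + 0 − 1 − 1 = -2.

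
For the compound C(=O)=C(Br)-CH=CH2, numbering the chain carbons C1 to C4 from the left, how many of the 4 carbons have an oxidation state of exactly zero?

Tallying each carbon's bonds:
C1: 2C, 2O → 0 + 2 = +2
C2: 3C, 1Br → 0 + 1 = +1
C3: 3C, 1H → 0 − 1 = -1
C4: 2C, 2H → 0 − 2 = -2
0 carbons meet the condition.

0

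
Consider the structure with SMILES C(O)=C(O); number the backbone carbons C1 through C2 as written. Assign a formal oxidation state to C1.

0

C1 has a double bond to C (2×0 = 0), one bond to O (+1), one bond to H (-1).
Oxidation state = 0 + 1 − 1 = 0.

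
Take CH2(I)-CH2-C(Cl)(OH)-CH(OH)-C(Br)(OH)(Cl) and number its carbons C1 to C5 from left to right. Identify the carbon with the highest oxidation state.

C5

Each bond to a more electronegative atom (O, N, halogen) counts +1, each bond to a less electronegative atom (H, metal, B, Si) counts −1, and each C–C bond counts 0. Tallying each carbon:
C1: 1C, 2H, 1I → 0 − 2 + 1 = -1
C2: 2C, 2H → 0 − 2 = -2
C3: 2C, 1O, 1Cl → 0 + 1 + 1 = +2
C4: 2C, 1H, 1O → 0 − 1 + 1 = 0
C5: 1C, 1O, 1Cl, 1Br → 0 + 1 + 1 + 1 = +3
The most oxidised carbon is C5 at +3.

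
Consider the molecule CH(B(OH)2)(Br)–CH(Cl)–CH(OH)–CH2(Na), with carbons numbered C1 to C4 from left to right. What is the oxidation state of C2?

Assign +1 per bond to O/N/halogen, −1 per bond to H or an electropositive element, and 0 per bond to carbon.
C2 has one bond to C (0), one bond to C (0), one bond to H (-1), one bond to Cl (+1).
Oxidation state = 0 + 0 − 1 + 1 = 0.

0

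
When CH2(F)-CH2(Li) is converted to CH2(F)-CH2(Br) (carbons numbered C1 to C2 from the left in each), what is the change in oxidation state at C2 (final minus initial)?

Before: C2 has 1 bond to C, 2 bonds to H, 1 bond to Li → oxidation state -3.
After: C2 has 1 bond to C, 2 bonds to H, 1 bond to Br → oxidation state -1.
Δ = -1 − (-3) = +2, so this is an oxidation at C2.

+2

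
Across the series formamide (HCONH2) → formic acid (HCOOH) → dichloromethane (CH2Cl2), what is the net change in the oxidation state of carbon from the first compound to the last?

Carbon oxidation states along the series — formamide: +2, formic acid: +2, dichloromethane: 0.
Net change = 0 − (+2) = -2.

-2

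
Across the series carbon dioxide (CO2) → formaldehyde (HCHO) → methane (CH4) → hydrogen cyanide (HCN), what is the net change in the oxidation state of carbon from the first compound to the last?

Carbon oxidation states along the series — carbon dioxide: +4, formaldehyde: 0, methane: -4, hydrogen cyanide: +2.
Net change = +2 − (+4) = -2.

-2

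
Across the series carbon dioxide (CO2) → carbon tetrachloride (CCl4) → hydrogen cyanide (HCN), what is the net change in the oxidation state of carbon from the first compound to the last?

Carbon oxidation states along the series — carbon dioxide: +4, carbon tetrachloride: +4, hydrogen cyanide: +2.
Net change = +2 − (+4) = -2.

-2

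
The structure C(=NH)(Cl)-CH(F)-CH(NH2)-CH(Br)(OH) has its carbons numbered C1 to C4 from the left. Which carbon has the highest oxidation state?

C1

Bonds to more-electronegative neighbours contribute +1 each, bonds to H or metals contribute −1 each, and C–C bonds contribute 0. Tallying each carbon:
C1: 1C, 2N, 1Cl → 0 + 2 + 1 = +3
C2: 2C, 1H, 1F → 0 − 1 + 1 = 0
C3: 2C, 1H, 1N → 0 − 1 + 1 = 0
C4: 1C, 1H, 1O, 1Br → 0 − 1 + 1 + 1 = +1
The most oxidised carbon is C1 at +3.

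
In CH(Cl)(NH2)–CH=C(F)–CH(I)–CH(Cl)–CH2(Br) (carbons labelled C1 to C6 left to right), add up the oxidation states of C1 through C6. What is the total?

0

Tallying each carbon's bonds:
C1: 1C, 1H, 1N, 1Cl → 0 − 1 + 1 + 1 = +1
C2: 3C, 1H → 0 − 1 = -1
C3: 3C, 1F → 0 + 1 = +1
C4: 2C, 1H, 1I → 0 − 1 + 1 = 0
C5: 2C, 1H, 1Cl → 0 − 1 + 1 = 0
C6: 1C, 2H, 1Br → 0 − 2 + 1 = -1
Sum = +1 − 1 + 1 + 0 + 0 − 1 = 0.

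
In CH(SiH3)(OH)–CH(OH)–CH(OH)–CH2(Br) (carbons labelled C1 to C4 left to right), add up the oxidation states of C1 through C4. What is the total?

-2

Tallying each carbon's bonds:
C1: 1C, 1H, 1O, 1Si → 0 − 1 + 1 − 1 = -1
C2: 2C, 1H, 1O → 0 − 1 + 1 = 0
C3: 2C, 1H, 1O → 0 − 1 + 1 = 0
C4: 1C, 2H, 1Br → 0 − 2 + 1 = -1
Sum = -1 + 0 + 0 − 1 = -2.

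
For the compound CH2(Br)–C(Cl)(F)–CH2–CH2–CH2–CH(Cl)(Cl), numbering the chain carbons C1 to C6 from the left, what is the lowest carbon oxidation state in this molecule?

Count +1 for every bond to an atom more electronegative than carbon and −1 for every bond to one less electronegative; C–C bonds are 0. Tallying each carbon:
C1: 1C, 2H, 1Br → 0 − 2 + 1 = -1
C2: 2C, 1F, 1Cl → 0 + 1 + 1 = +2
C3: 2C, 2H → 0 − 2 = -2
C4: 2C, 2H → 0 − 2 = -2
C5: 2C, 2H → 0 − 2 = -2
C6: 1C, 1H, 2Cl → 0 − 1 + 2 = +1
The lowest value is -2.

-2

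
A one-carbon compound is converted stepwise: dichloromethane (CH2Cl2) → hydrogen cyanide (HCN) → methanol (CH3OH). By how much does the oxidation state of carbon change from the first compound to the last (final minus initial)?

Carbon oxidation states along the series — dichloromethane: 0, hydrogen cyanide: +2, methanol: -2.
Net change = -2 − (0) = -2.

-2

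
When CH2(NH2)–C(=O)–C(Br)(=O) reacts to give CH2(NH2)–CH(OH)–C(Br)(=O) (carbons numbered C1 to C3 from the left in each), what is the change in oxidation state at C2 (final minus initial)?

Before: C2 has 2 bonds to C, 2 bonds to O → oxidation state +2.
After: C2 has 2 bonds to C, 1 bond to H, 1 bond to O → oxidation state 0.
Δ = 0 − (+2) = -2, so this is a reduction at C2.

-2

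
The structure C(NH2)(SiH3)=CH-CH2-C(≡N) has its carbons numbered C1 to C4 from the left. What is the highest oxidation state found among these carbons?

Tallying each carbon's bonds:
C1: 2C, 1N, 1Si → 0 + 1 − 1 = 0
C2: 3C, 1H → 0 − 1 = -1
C3: 2C, 2H → 0 − 2 = -2
C4: 1C, 3N → 0 + 3 = +3
The highest value is +3.

+3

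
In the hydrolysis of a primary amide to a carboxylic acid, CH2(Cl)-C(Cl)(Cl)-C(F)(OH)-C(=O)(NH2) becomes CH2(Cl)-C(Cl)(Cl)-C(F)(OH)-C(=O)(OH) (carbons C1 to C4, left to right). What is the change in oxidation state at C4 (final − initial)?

Before: C4 has 1 bond to C, 2 bonds to O, 1 bond to N → oxidation state +3.
After: C4 has 1 bond to C, 3 bonds to O → oxidation state +3.
Δ = +3 − (+3) = 0, so no net redox change at C4.

0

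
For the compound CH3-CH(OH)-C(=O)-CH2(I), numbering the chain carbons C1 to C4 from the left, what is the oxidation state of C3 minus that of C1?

C3: 2C, 2O → 0 + 2 = +2
C1: 1C, 3H → 0 − 3 = -3
Difference: +2 − (-3) = +5.

+5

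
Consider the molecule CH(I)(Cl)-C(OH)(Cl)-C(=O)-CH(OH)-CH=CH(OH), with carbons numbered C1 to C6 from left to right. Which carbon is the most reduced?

C5

Count +1 for every bond to an atom more electronegative than carbon and −1 for every bond to one less electronegative; C–C bonds are 0. Tallying each carbon:
C1: 1C, 1H, 1Cl, 1I → 0 − 1 + 1 + 1 = +1
C2: 2C, 1O, 1Cl → 0 + 1 + 1 = +2
C3: 2C, 2O → 0 + 2 = +2
C4: 2C, 1H, 1O → 0 − 1 + 1 = 0
C5: 3C, 1H → 0 − 1 = -1
C6: 2C, 1H, 1O → 0 − 1 + 1 = 0
The most reduced carbon is C5 at -1.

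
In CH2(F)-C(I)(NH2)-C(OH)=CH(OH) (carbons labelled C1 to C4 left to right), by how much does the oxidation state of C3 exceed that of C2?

C3: 3C, 1O → 0 + 1 = +1
C2: 2C, 1N, 1I → 0 + 1 + 1 = +2
Difference: +1 − (+2) = -1.

-1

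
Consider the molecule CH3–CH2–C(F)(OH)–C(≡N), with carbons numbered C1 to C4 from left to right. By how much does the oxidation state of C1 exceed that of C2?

C1: 1C, 3H → 0 − 3 = -3
C2: 2C, 2H → 0 − 2 = -2
Difference: -3 − (-2) = -1.

-1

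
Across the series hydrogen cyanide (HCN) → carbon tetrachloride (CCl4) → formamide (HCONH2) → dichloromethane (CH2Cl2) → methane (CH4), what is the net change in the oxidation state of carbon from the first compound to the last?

Carbon oxidation states along the series — hydrogen cyanide: +2, carbon tetrachloride: +4, formamide: +2, dichloromethane: 0, methane: -4.
Net change = -4 − (+2) = -6.

-6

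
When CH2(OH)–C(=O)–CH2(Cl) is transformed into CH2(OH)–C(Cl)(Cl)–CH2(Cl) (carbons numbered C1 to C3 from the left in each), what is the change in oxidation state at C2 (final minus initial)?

Before: C2 has 2 bonds to C, 2 bonds to O → oxidation state +2.
After: C2 has 2 bonds to C, 2 bonds to Cl → oxidation state +2.
Δ = +2 − (+2) = 0, so no net redox change at C2.

0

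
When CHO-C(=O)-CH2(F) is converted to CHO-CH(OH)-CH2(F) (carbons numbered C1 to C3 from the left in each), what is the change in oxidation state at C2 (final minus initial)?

Before: C2 has 2 bonds to C, 2 bonds to O → oxidation state +2.
After: C2 has 2 bonds to C, 1 bond to H, 1 bond to O → oxidation state 0.
Δ = 0 − (+2) = -2, so this is a reduction at C2.

-2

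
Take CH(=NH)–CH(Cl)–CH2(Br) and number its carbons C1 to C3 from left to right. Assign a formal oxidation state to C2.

0

Assign +1 per bond to O/N/halogen, −1 per bond to H or an electropositive element, and 0 per bond to carbon.
C2 has one bond to C (0), one bond to C (0), one bond to Cl (+1), one bond to H (-1).
Oxidation state = 0 + 0 + 1 − 1 = 0.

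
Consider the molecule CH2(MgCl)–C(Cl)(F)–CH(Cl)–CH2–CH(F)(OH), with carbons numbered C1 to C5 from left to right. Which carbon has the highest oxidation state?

C2

Tallying each carbon's bonds:
C1: 1C, 2H, 1Mg → 0 − 2 − 1 = -3
C2: 2C, 1F, 1Cl → 0 + 1 + 1 = +2
C3: 2C, 1H, 1Cl → 0 − 1 + 1 = 0
C4: 2C, 2H → 0 − 2 = -2
C5: 1C, 1H, 1O, 1F → 0 − 1 + 1 + 1 = +1
The most oxidised carbon is C2 at +2.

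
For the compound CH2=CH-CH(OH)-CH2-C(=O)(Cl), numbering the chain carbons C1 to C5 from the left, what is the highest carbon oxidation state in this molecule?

+3

Each bond to a more electronegative atom (O, N, halogen) counts +1, each bond to a less electronegative atom (H, metal, B, Si) counts −1, and each C–C bond counts 0. Tallying each carbon:
C1: 2C, 2H → 0 − 2 = -2
C2: 3C, 1H → 0 − 1 = -1
C3: 2C, 1H, 1O → 0 − 1 + 1 = 0
C4: 2C, 2H → 0 − 2 = -2
C5: 1C, 2O, 1Cl → 0 + 2 + 1 = +3
The highest value is +3.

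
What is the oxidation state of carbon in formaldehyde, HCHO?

The carbon has one bond to H (-1), one bond to H (-1), a double bond to O (2×+1 = +2).
Oxidation state = -1 − 1 + 2 = 0.

0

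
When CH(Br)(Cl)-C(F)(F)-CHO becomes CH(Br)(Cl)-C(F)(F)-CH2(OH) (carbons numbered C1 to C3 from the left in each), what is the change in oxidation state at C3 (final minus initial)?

Before: C3 has 1 bond to C, 1 bond to H, 2 bonds to O → oxidation state +1.
After: C3 has 1 bond to C, 2 bonds to H, 1 bond to O → oxidation state -1.
Δ = -1 − (+1) = -2, so this is a reduction at C3.

-2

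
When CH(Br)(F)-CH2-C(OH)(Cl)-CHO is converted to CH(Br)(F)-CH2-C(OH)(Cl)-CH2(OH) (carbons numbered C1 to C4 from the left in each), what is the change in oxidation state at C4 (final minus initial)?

-2

Before: C4 has 1 bond to C, 1 bond to H, 2 bonds to O → oxidation state +1.
After: C4 has 1 bond to C, 2 bonds to H, 1 bond to O → oxidation state -1.
Δ = -1 − (+1) = -2, so this is a reduction at C4.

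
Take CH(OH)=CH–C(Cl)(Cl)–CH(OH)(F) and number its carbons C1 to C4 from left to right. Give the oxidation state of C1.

0

Bonds to more-electronegative neighbours contribute +1 each, bonds to H or metals contribute −1 each, and C–C bonds contribute 0.
C1 has a double bond to C (2×0 = 0), one bond to O (+1), one bond to H (-1).
Oxidation state = 0 + 1 − 1 = 0.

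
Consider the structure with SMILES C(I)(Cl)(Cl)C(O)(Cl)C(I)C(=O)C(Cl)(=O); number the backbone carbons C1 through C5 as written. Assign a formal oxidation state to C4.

Each bond to a more electronegative atom (O, N, halogen) counts +1, each bond to a less electronegative atom (H, metal, B, Si) counts −1, and each C–C bond counts 0.
C4 has one bond to C (0), one bond to C (0), a double bond to O (2×+1 = +2).
Oxidation state = 0 + 0 + 2 = +2.

+2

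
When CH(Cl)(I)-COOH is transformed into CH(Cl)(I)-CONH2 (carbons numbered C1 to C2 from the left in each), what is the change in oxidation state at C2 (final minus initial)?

0

Before: C2 has 1 bond to C, 3 bonds to O → oxidation state +3.
After: C2 has 1 bond to C, 2 bonds to O, 1 bond to N → oxidation state +3.
Δ = +3 − (+3) = 0, so no net redox change at C2.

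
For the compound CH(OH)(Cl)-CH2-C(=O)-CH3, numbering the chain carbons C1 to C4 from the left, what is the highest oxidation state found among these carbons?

+2

Tallying each carbon's bonds:
C1: 1C, 1H, 1O, 1Cl → 0 − 1 + 1 + 1 = +1
C2: 2C, 2H → 0 − 2 = -2
C3: 2C, 2O → 0 + 2 = +2
C4: 1C, 3H → 0 − 3 = -3
The highest value is +2.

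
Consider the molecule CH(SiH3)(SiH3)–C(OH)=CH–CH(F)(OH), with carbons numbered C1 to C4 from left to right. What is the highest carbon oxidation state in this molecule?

Count +1 for every bond to an atom more electronegative than carbon and −1 for every bond to one less electronegative; C–C bonds are 0. Tallying each carbon:
C1: 1C, 1H, 2Si → 0 − 1 − 2 = -3
C2: 3C, 1O → 0 + 1 = +1
C3: 3C, 1H → 0 − 1 = -1
C4: 1C, 1H, 1O, 1F → 0 − 1 + 1 + 1 = +1
The highest value is +1.

+1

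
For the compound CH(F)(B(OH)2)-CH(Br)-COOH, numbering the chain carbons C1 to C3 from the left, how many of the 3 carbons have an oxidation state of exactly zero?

Bonds to more-electronegative neighbours contribute +1 each, bonds to H or metals contribute −1 each, and C–C bonds contribute 0. Tallying each carbon:
C1: 1C, 1H, 1F, 1B → 0 − 1 + 1 − 1 = -1
C2: 2C, 1H, 1Br → 0 − 1 + 1 = 0
C3: 1C, 3O → 0 + 3 = +3
1 carbon (C2) meets the condition.

1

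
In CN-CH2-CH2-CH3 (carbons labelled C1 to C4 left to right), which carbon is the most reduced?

C4

Tallying each carbon's bonds:
C1: 1C, 3N → 0 + 3 = +3
C2: 2C, 2H → 0 − 2 = -2
C3: 2C, 2H → 0 − 2 = -2
C4: 1C, 3H → 0 − 3 = -3
The most reduced carbon is C4 at -3.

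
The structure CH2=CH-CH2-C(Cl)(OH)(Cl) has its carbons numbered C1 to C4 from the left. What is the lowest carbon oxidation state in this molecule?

Bonds to more-electronegative neighbours contribute +1 each, bonds to H or metals contribute −1 each, and C–C bonds contribute 0. Tallying each carbon:
C1: 2C, 2H → 0 − 2 = -2
C2: 3C, 1H → 0 − 1 = -1
C3: 2C, 2H → 0 − 2 = -2
C4: 1C, 1O, 2Cl → 0 + 1 + 2 = +3
The lowest value is -2.

-2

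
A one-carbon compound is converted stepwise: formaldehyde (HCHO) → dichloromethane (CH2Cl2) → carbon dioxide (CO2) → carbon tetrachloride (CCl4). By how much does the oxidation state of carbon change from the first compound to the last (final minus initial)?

+4

Carbon oxidation states along the series — formaldehyde: 0, dichloromethane: 0, carbon dioxide: +4, carbon tetrachloride: +4.
Net change = +4 − (0) = +4.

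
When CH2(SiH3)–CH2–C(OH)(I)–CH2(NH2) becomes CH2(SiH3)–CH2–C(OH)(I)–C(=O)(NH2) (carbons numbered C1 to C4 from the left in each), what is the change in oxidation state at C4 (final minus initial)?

+4

Before: C4 has 1 bond to C, 2 bonds to H, 1 bond to N → oxidation state -1.
After: C4 has 1 bond to C, 2 bonds to O, 1 bond to N → oxidation state +3.
Δ = +3 − (-1) = +4, so this is an oxidation at C4.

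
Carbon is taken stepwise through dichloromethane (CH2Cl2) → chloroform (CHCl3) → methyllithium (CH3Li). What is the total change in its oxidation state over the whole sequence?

-4

Carbon oxidation states along the series — dichloromethane: 0, chloroform: +2, methyllithium: -4.
Net change = -4 − (0) = -4.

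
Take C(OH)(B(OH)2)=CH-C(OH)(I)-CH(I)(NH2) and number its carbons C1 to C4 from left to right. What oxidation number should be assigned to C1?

Each bond to a more electronegative atom (O, N, halogen) counts +1, each bond to a less electronegative atom (H, metal, B, Si) counts −1, and each C–C bond counts 0.
C1 has a double bond to C (2×0 = 0), one bond to O (+1), one bond to B (-1).
Oxidation state = 0 + 1 − 1 = 0.

0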